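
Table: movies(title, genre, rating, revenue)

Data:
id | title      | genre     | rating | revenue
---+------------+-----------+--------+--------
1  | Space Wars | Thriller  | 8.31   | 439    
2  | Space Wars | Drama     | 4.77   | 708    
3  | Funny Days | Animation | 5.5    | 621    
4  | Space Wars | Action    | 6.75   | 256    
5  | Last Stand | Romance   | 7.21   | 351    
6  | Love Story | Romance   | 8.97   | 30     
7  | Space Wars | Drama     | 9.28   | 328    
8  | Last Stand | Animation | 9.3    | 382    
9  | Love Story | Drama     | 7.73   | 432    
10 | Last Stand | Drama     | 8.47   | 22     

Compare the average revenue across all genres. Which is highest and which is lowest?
SELECT genre, AVG(revenue)
FROM movies
GROUP BY genre
ORDER BY AVG(revenue)

All groups:
  Romance: 190.50
  Action: 256.00
  Drama: 372.50
  Thriller: 439.00
  Animation: 501.50

Highest: Animation (501.50)
Lowest: Romance (190.50)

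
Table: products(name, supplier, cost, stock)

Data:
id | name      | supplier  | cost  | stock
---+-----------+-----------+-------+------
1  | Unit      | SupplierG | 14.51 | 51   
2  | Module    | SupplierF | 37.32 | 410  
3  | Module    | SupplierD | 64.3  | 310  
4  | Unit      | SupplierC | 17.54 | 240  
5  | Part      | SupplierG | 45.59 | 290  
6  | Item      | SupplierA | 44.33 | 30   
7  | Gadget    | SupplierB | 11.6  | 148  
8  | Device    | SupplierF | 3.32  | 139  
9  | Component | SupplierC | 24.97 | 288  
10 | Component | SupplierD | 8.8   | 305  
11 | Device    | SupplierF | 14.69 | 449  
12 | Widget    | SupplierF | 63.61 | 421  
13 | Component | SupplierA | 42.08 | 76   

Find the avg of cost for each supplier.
SELECT supplier, AVG(cost) as result
FROM products
GROUP BY supplier

Result:
  SupplierA: 43.21
  SupplierB: 11.60
  SupplierC: 21.26
  SupplierD: 36.55
  SupplierF: 29.74
  SupplierG: 30.05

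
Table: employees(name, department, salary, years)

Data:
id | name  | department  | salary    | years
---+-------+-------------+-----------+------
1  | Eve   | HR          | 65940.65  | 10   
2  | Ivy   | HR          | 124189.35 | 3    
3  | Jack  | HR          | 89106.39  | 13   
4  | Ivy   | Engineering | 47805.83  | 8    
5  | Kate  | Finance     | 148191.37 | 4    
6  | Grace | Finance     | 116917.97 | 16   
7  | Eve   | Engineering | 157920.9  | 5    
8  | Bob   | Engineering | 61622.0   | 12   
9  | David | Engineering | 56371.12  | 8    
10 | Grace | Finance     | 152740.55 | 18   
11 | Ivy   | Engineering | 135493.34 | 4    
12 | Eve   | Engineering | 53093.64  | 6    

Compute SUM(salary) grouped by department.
SELECT department, SUM(salary) as result
FROM employees
GROUP BY department

Result:
  Engineering: 512306.83
  Finance: 417849.89
  HR: 279236.39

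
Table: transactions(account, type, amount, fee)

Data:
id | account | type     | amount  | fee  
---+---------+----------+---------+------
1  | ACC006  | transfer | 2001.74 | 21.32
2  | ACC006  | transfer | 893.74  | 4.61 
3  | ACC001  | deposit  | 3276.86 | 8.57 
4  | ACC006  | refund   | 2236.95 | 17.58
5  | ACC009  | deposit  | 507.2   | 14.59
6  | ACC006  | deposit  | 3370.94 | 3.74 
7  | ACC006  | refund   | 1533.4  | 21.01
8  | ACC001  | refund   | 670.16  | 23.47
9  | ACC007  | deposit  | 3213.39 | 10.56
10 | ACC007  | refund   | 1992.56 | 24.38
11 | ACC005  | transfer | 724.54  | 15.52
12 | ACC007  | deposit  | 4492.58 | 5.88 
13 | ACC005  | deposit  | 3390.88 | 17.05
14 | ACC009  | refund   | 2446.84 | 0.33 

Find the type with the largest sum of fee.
SELECT type, SUM(fee) as val
FROM transactions
GROUP BY type
ORDER BY val DESC
LIMIT 1

Result: refund with sum(fee) = 86.77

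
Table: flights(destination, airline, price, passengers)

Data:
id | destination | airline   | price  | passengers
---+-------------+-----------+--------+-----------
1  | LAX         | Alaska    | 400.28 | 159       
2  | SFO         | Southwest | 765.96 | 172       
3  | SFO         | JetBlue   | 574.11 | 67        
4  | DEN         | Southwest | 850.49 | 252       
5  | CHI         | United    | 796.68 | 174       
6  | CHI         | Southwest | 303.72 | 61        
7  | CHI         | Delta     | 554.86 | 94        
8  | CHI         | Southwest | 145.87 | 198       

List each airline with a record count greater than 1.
SELECT airline, COUNT(*) as cnt
FROM flights
GROUP BY airline
HAVING COUNT(*) > 1

Result:
  Southwest: 4

Note: HAVING filters groups after aggregation, WHERE filters rows before.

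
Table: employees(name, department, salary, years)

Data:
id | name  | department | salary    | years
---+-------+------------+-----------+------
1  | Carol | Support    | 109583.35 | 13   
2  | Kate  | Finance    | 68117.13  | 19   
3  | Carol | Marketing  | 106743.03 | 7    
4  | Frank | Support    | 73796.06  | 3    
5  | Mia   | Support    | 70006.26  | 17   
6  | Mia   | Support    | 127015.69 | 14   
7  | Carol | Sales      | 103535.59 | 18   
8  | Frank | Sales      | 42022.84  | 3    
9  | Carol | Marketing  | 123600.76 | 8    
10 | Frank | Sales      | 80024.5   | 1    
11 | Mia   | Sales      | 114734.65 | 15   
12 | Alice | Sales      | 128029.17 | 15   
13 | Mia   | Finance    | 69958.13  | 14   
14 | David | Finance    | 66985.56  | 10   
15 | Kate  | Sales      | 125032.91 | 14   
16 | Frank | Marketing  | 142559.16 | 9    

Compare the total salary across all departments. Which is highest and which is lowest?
SELECT department, SUM(salary)
FROM employees
GROUP BY department
ORDER BY SUM(salary)

All groups:
  Finance: 205060.82
  Marketing: 372902.95
  Support: 380401.36
  Sales: 593379.66

Highest: Sales (593379.66)
Lowest: Finance (205060.82)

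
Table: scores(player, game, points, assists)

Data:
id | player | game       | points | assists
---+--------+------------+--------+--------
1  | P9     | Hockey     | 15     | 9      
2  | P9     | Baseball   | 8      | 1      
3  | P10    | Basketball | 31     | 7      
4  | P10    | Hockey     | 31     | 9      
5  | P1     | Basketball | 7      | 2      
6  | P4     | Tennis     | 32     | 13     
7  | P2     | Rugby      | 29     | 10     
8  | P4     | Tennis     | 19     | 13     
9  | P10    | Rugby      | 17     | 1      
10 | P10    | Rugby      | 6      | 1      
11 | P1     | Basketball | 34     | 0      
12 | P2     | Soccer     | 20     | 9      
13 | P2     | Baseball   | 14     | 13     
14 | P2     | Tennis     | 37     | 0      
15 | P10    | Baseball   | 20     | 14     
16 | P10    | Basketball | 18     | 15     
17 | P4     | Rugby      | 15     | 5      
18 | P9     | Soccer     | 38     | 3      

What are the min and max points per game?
SELECT game, MIN(points), MAX(points)
FROM scores
GROUP BY game

Result:
  Baseball: min=8, max=20
  Basketball: min=7, max=34
  Hockey: min=15, max=31
  Rugby: min=6, max=29
  Soccer: min=20, max=38
  Tennis: min=19, max=37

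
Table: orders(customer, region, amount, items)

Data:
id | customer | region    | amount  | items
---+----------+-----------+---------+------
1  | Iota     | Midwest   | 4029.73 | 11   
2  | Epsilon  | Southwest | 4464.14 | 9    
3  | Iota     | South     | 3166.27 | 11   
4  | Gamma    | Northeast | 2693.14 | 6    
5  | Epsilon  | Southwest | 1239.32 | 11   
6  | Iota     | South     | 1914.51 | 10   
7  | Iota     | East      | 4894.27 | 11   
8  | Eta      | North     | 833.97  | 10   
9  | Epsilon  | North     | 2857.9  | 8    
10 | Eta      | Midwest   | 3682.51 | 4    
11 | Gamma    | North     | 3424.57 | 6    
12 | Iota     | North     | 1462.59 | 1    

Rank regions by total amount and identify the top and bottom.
SELECT region, SUM(amount)
FROM orders
GROUP BY region
ORDER BY SUM(amount)

All groups:
  Northeast: 2693.14
  East: 4894.27
  South: 5080.78
  Southwest: 5703.46
  Midwest: 7712.24
  North: 8579.03

Highest: North (8579.03)
Lowest: Northeast (2693.14)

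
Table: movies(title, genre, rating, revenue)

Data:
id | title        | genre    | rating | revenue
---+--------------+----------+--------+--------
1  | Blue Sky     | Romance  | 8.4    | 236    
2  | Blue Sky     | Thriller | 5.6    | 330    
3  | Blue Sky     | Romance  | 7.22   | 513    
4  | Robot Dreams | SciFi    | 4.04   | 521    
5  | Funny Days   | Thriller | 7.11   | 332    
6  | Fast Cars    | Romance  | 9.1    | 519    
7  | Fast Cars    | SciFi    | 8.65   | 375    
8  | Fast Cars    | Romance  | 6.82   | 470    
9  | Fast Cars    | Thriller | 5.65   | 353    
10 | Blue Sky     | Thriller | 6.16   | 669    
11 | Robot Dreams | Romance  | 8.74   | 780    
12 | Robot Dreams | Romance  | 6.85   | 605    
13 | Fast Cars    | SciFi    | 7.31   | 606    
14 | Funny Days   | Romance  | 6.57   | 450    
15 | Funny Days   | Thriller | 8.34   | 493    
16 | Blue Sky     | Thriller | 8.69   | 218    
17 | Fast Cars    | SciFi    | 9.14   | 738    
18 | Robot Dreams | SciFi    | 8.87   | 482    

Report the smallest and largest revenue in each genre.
SELECT genre, MIN(revenue), MAX(revenue)
FROM movies
GROUP BY genre

Result:
  Romance: min=236, max=780
  SciFi: min=375, max=738
  Thriller: min=218, max=669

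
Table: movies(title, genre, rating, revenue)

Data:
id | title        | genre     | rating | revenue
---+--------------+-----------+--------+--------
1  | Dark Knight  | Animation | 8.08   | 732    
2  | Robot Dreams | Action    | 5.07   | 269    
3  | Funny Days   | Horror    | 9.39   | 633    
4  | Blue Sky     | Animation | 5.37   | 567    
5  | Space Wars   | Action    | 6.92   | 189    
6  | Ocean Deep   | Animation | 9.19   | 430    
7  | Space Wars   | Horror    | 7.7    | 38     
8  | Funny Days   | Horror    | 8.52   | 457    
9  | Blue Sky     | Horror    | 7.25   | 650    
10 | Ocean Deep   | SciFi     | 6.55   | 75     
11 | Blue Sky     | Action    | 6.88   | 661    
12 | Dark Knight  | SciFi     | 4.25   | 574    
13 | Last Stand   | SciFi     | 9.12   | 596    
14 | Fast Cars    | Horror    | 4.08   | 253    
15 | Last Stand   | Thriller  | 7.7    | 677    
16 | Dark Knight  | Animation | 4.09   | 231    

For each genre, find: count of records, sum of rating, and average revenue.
SELECT genre,
       COUNT(*) as cnt,
       SUM(rating) as total_rating,
       AVG(revenue) as avg_revenue
FROM movies
GROUP BY genre

Result:
  Action: 3 records, 18.87 total rating, 373.00 avg revenue
  Animation: 4 records, 26.73 total rating, 490.00 avg revenue
  Horror: 5 records, 36.94 total rating, 406.20 avg revenue
  SciFi: 3 records, 19.92 total rating, 415.00 avg revenue
  Thriller: 1 records, 7.70 total rating, 677.00 avg revenue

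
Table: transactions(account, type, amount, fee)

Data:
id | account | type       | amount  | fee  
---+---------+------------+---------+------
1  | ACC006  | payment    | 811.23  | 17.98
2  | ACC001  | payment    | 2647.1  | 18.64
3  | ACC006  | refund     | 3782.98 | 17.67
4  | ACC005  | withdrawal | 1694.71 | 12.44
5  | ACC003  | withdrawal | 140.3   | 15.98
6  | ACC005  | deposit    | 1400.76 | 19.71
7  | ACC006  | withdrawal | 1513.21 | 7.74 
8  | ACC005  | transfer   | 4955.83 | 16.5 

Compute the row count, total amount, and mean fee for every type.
SELECT type,
       COUNT(*) as cnt,
       SUM(amount) as total_amount,
       AVG(fee) as avg_fee
FROM transactions
GROUP BY type

Result:
  deposit: 1 records, 1400.76 total amount, 19.71 avg fee
  payment: 2 records, 3458.33 total amount, 18.31 avg fee
  refund: 1 records, 3782.98 total amount, 17.67 avg fee
  transfer: 1 records, 4955.83 total amount, 16.50 avg fee
  withdrawal: 3 records, 3348.22 total amount, 12.05 avg fee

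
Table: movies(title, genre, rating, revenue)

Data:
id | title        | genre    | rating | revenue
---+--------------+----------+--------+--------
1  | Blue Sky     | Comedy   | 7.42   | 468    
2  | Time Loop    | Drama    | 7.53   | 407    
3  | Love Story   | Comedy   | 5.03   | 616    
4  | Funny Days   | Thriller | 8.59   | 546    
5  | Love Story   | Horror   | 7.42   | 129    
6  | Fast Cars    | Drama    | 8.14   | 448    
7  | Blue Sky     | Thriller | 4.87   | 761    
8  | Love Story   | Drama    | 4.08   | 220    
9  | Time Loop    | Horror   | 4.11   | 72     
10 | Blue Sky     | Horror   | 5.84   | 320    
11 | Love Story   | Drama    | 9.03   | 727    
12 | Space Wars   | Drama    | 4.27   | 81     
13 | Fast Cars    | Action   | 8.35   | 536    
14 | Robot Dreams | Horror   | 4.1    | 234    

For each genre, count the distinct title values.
SELECT genre, COUNT(DISTINCT title)
FROM movies
GROUP BY genre

Result:
  Action: 1 distinct
  Comedy: 2 distinct
  Drama: 4 distinct
  Horror: 4 distinct
  Thriller: 2 distinct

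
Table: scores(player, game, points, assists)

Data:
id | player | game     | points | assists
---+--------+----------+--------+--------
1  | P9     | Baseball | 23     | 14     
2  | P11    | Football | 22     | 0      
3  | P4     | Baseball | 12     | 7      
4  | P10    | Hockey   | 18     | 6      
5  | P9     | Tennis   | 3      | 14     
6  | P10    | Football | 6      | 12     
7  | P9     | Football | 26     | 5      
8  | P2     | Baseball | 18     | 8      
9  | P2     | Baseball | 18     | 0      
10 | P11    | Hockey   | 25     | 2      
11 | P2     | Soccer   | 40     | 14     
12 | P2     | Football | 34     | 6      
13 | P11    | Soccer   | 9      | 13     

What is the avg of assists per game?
SELECT game, AVG(assists) as result
FROM scores
GROUP BY game

Result:
  Baseball: 7.25
  Football: 5.75
  Hockey: 4.00
  Soccer: 13.50
  Tennis: 14.00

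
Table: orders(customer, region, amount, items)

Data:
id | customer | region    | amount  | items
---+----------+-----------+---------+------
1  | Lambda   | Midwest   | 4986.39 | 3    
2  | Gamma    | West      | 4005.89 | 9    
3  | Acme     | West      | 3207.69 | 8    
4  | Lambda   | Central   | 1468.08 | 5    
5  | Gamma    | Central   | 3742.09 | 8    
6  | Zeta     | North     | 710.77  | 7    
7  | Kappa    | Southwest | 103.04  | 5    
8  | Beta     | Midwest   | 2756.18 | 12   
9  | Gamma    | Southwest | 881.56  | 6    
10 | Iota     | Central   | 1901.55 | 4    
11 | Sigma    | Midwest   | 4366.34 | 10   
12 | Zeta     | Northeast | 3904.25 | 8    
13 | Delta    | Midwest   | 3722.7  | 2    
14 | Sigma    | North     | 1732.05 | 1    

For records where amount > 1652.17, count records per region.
SELECT region, COUNT(*)
FROM orders
WHERE amount > 1652.17
GROUP BY region

Note: WHERE filters rows before grouping.

Result:
  Central: 2
  Midwest: 4
  North: 1
  Northeast: 1
  West: 2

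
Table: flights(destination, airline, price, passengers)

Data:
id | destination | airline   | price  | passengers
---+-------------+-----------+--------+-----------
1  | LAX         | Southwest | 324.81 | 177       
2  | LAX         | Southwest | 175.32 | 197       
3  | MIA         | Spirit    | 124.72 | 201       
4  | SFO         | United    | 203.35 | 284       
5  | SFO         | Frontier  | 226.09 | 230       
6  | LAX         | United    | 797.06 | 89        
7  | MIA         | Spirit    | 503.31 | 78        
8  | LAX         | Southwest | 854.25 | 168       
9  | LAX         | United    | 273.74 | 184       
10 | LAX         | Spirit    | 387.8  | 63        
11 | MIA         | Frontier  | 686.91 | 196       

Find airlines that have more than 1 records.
SELECT airline, COUNT(*) as cnt
FROM flights
GROUP BY airline
HAVING COUNT(*) > 1

Result:
  Frontier: 2
  Southwest: 3
  Spirit: 3
  United: 3

Note: HAVING filters groups after aggregation, WHERE filters rows before.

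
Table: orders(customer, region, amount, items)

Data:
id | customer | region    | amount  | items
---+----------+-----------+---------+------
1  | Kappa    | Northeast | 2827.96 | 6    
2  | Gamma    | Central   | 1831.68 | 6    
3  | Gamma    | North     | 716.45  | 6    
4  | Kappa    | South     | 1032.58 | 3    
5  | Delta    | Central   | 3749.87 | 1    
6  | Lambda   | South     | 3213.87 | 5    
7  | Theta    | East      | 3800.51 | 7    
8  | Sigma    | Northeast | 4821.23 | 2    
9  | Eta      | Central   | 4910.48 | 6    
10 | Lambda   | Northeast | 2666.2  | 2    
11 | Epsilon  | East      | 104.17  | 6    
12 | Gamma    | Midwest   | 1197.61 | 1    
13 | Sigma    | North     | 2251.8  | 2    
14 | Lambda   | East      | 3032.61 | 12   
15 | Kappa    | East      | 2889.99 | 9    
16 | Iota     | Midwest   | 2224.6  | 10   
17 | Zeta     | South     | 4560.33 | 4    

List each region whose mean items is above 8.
SELECT region, AVG(items)
FROM orders
GROUP BY region
HAVING AVG(items) > 8

Result:
  East: avg=8.50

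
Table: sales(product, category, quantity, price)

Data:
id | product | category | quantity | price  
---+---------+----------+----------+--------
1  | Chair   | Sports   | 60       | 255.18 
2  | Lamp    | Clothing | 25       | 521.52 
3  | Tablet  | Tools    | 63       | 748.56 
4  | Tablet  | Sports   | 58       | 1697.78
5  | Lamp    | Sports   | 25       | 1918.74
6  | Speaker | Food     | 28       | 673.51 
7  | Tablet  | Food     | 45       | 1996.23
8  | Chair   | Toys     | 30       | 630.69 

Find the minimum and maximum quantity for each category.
SELECT category, MIN(quantity), MAX(quantity)
FROM sales
GROUP BY category

Result:
  Clothing: min=25, max=25
  Food: min=28, max=45
  Sports: min=25, max=60
  Tools: min=63, max=63
  Toys: min=30, max=30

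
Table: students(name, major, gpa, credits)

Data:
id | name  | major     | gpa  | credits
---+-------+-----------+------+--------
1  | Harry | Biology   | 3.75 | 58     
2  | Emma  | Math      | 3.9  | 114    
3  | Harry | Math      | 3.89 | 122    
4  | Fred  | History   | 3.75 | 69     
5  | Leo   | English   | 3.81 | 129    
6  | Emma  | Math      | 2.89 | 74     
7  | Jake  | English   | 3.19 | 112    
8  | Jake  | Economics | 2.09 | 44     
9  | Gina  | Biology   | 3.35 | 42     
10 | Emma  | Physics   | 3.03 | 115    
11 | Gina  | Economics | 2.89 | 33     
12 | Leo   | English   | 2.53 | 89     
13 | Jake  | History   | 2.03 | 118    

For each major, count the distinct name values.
SELECT major, COUNT(DISTINCT name)
FROM students
GROUP BY major

Result:
  Biology: 2 distinct
  Economics: 2 distinct
  English: 2 distinct
  History: 2 distinct
  Math: 2 distinct
  Physics: 1 distinct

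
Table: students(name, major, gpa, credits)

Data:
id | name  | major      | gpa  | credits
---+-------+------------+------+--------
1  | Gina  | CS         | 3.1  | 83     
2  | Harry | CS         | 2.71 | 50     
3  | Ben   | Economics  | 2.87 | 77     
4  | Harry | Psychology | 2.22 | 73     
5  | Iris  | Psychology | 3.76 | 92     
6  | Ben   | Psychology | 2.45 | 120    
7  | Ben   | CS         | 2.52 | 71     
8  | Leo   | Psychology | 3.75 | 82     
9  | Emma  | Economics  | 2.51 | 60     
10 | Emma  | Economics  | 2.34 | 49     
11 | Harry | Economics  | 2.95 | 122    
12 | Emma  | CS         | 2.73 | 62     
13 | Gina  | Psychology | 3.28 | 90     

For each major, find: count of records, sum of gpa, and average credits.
SELECT major,
       COUNT(*) as cnt,
       SUM(gpa) as total_gpa,
       AVG(credits) as avg_credits
FROM students
GROUP BY major

Result:
  CS: 4 records, 11.06 total gpa, 66.50 avg credits
  Economics: 4 records, 10.67 total gpa, 77.00 avg credits
  Psychology: 5 records, 15.46 total gpa, 91.40 avg credits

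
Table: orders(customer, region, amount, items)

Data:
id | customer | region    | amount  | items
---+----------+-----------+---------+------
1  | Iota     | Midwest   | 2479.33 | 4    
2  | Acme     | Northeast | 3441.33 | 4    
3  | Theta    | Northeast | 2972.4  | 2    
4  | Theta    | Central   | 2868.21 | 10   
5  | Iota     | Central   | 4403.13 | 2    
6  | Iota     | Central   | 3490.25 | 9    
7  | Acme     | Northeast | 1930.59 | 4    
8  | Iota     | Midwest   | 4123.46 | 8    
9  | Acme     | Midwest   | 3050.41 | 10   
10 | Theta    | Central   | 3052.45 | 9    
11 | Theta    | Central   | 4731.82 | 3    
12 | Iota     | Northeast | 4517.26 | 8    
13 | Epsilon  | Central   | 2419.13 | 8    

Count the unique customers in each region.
SELECT region, COUNT(DISTINCT customer)
FROM orders
GROUP BY region

Result:
  Central: 3 distinct
  Midwest: 2 distinct
  Northeast: 3 distinct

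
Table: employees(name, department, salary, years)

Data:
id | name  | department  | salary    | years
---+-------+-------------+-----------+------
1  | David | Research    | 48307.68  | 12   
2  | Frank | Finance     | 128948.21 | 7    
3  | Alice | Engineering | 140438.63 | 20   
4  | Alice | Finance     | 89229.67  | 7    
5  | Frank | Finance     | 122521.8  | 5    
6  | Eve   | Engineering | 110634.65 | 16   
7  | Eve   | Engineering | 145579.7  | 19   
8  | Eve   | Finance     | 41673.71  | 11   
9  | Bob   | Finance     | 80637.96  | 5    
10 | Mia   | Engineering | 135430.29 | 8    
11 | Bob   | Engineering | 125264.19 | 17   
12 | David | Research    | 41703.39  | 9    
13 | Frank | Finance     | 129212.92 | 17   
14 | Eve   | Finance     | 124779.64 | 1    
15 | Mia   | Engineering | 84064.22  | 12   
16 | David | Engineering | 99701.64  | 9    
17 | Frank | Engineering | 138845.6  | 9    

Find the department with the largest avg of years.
SELECT department, AVG(years) as val
FROM employees
GROUP BY department
ORDER BY val DESC
LIMIT 1

Result: Engineering with avg(years) = 13.75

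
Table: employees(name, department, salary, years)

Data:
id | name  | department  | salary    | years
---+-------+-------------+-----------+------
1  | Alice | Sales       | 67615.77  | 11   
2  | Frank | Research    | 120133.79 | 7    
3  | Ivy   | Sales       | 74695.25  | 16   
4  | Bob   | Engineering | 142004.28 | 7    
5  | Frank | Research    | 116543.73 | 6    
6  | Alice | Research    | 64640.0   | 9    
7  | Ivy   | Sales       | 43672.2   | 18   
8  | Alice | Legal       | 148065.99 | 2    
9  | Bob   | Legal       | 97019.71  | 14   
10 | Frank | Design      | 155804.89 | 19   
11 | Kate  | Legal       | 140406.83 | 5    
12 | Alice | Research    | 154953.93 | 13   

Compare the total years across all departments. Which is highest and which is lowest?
SELECT department, SUM(years)
FROM employees
GROUP BY department
ORDER BY SUM(years)

All groups:
  Engineering: 7
  Design: 19
  Legal: 21
  Research: 35
  Sales: 45

Highest: Sales (45)
Lowest: Engineering (7)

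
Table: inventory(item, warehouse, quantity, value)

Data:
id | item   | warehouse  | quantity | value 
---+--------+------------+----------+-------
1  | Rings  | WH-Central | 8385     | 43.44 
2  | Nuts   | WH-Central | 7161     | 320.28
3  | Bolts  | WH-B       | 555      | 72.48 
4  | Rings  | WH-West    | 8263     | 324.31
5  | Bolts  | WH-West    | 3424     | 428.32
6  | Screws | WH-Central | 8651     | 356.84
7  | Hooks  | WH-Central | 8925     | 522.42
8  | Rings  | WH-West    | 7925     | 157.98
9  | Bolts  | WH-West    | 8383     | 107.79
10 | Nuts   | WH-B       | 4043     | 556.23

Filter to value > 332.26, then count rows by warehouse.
SELECT warehouse, COUNT(*)
FROM inventory
WHERE value > 332.26
GROUP BY warehouse

Note: WHERE filters rows before grouping.

Result:
  WH-B: 1
  WH-Central: 2
  WH-West: 1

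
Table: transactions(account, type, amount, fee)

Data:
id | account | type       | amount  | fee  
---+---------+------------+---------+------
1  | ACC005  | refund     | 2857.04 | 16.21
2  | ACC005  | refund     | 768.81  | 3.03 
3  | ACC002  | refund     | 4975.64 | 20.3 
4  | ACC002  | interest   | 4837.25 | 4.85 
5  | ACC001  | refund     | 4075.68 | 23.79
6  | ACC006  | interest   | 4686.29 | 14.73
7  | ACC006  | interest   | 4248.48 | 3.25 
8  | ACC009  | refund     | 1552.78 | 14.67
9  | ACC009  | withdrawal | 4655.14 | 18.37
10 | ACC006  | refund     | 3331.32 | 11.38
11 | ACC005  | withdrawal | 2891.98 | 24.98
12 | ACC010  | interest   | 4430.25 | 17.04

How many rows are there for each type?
SELECT type, COUNT(*) as count
FROM transactions
GROUP BY type

Result:
  interest: 4
  refund: 6
  withdrawal: 2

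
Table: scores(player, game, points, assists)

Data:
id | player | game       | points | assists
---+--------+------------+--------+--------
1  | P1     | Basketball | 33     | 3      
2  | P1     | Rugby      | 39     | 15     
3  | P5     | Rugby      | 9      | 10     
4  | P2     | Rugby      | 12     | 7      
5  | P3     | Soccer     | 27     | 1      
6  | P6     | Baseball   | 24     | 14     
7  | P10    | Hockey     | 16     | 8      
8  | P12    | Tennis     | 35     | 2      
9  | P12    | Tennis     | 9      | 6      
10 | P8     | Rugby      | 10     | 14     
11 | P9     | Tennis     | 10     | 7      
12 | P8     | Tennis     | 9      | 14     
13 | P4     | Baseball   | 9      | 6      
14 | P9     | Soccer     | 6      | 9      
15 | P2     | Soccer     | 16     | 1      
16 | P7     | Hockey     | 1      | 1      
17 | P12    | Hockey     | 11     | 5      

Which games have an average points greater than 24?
SELECT game, AVG(points)
FROM scores
GROUP BY game
HAVING AVG(points) > 24

Result:
  Basketball: avg=33.00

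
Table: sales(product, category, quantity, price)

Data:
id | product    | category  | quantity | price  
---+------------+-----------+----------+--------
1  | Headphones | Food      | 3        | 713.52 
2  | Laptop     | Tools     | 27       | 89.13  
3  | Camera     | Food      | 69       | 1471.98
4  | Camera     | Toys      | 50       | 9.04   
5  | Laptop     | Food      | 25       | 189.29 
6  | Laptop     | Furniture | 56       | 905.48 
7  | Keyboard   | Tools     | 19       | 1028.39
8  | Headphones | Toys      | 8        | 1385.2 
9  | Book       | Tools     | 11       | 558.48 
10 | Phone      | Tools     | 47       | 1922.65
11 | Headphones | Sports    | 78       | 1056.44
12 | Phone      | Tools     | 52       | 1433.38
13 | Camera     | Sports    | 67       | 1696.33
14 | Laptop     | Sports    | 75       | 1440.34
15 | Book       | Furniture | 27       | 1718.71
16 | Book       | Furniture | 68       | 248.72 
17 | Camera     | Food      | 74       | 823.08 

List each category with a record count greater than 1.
SELECT category, COUNT(*) as cnt
FROM sales
GROUP BY category
HAVING COUNT(*) > 1

Result:
  Food: 4
  Furniture: 3
  Sports: 3
  Tools: 5
  Toys: 2

Note: HAVING filters groups after aggregation, WHERE filters rows before.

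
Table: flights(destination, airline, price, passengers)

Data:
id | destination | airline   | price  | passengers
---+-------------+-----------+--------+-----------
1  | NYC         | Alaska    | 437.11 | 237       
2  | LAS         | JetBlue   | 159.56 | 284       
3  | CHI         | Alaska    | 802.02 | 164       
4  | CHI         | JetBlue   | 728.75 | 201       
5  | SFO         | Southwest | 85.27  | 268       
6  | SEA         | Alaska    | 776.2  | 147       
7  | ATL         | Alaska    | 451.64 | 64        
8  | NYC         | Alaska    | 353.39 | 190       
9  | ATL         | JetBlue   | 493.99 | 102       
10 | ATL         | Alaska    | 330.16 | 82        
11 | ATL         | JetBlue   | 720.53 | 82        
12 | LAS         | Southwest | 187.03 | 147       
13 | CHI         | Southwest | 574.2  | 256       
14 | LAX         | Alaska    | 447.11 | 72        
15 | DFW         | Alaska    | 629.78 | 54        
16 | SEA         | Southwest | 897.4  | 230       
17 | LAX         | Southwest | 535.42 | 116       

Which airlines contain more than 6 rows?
SELECT airline, COUNT(*) as cnt
FROM flights
GROUP BY airline
HAVING COUNT(*) > 6

Result:
  Alaska: 8

Note: HAVING filters groups after aggregation, WHERE filters rows before.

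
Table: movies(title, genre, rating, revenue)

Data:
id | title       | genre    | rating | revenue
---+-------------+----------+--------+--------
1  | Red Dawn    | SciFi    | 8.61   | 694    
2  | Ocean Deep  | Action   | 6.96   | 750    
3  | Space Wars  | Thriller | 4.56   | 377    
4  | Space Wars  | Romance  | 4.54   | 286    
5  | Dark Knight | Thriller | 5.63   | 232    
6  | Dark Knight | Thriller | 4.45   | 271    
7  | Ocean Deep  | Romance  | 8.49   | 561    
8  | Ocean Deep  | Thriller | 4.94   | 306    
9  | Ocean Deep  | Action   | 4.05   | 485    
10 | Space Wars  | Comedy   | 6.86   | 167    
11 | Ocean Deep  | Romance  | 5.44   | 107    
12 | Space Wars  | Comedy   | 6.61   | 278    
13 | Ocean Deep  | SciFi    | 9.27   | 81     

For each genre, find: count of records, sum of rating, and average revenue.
SELECT genre,
       COUNT(*) as cnt,
       SUM(rating) as total_rating,
       AVG(revenue) as avg_revenue
FROM movies
GROUP BY genre

Result:
  Action: 2 records, 11.01 total rating, 617.50 avg revenue
  Comedy: 2 records, 13.47 total rating, 222.50 avg revenue
  Romance: 3 records, 18.47 total rating, 318.00 avg revenue
  SciFi: 2 records, 17.88 total rating, 387.50 avg revenue
  Thriller: 4 records, 19.58 total rating, 296.50 avg revenue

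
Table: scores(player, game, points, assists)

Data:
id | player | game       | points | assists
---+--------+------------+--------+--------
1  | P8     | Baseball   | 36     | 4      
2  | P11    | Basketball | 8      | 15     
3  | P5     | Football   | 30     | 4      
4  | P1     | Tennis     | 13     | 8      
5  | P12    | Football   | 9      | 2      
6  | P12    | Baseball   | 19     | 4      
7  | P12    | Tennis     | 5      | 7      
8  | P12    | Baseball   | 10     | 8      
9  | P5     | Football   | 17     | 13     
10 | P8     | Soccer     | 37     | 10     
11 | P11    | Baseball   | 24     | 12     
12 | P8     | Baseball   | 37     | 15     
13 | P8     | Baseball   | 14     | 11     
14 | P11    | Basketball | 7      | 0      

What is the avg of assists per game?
SELECT game, AVG(assists) as result
FROM scores
GROUP BY game

Result:
  Baseball: 9.00
  Basketball: 7.50
  Football: 6.33
  Soccer: 10.00
  Tennis: 7.50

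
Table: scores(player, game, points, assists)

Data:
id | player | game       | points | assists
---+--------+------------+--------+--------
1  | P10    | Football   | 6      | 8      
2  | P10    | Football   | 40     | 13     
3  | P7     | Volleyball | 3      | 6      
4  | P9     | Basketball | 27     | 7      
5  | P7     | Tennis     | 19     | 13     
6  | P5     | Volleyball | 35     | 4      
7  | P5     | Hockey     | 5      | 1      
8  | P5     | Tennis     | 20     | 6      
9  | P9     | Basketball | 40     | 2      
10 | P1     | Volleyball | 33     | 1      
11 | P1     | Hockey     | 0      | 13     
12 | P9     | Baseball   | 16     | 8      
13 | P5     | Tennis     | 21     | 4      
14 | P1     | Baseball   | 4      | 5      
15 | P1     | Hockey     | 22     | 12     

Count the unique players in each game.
SELECT game, COUNT(DISTINCT player)
FROM scores
GROUP BY game

Result:
  Baseball: 2 distinct
  Basketball: 1 distinct
  Football: 1 distinct
  Hockey: 2 distinct
  Tennis: 2 distinct
  Volleyball: 3 distinct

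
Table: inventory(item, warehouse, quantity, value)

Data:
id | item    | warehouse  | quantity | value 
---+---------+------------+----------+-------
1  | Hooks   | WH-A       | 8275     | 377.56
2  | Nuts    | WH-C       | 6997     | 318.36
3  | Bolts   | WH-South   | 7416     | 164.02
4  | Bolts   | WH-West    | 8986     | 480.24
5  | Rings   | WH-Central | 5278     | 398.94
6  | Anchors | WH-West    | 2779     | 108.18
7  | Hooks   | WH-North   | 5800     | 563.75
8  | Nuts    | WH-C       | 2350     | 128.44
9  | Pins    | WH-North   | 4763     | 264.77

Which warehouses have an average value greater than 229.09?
SELECT warehouse, AVG(value)
FROM inventory
GROUP BY warehouse
HAVING AVG(value) > 229.09

Result:
  WH-A: avg=377.56
  WH-Central: avg=398.94
  WH-North: avg=414.26
  WH-West: avg=294.21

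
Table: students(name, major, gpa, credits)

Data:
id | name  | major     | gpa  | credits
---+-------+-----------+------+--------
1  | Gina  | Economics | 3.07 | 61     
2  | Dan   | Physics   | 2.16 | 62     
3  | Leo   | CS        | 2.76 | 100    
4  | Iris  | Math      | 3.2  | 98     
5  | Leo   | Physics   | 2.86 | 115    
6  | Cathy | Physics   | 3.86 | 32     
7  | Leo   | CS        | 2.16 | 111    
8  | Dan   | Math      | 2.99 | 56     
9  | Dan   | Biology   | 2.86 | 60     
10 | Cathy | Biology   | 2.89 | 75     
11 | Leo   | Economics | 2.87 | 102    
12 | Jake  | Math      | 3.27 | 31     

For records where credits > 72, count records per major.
SELECT major, COUNT(*)
FROM students
WHERE credits > 72
GROUP BY major

Note: WHERE filters rows before grouping.

Result:
  Biology: 1
  CS: 2
  Economics: 1
  Math: 1
  Physics: 1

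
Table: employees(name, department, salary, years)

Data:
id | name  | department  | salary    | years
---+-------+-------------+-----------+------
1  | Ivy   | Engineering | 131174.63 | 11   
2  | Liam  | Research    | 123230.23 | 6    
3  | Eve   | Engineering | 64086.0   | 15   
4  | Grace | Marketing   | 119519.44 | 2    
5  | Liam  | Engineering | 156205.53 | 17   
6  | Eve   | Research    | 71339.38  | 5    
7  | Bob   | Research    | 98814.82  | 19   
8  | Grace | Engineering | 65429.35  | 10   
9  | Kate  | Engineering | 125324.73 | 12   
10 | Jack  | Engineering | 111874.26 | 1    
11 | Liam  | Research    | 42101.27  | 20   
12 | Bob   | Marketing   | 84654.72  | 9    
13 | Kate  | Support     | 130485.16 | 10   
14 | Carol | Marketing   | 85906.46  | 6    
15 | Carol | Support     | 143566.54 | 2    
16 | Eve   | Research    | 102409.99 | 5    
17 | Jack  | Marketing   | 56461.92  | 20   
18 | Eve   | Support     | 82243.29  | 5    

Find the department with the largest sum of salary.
SELECT department, SUM(salary) as val
FROM employees
GROUP BY department
ORDER BY val DESC
LIMIT 1

Result: Engineering with sum(salary) = 654094.50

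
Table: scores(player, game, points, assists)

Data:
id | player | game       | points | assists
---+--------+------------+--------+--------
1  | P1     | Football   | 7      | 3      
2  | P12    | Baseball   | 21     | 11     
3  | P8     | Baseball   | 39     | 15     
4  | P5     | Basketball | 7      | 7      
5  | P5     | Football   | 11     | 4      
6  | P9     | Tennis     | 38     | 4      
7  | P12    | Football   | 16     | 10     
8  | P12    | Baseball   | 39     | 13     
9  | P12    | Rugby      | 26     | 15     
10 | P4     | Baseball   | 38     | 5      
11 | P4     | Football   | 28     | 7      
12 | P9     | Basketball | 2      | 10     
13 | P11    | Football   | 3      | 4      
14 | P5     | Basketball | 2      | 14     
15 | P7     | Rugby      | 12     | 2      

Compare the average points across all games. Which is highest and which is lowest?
SELECT game, AVG(points)
FROM scores
GROUP BY game
ORDER BY AVG(points)

All groups:
  Basketball: 3.67
  Football: 13.00
  Rugby: 19.00
  Baseball: 34.25
  Tennis: 38.00

Highest: Tennis (38.00)
Lowest: Basketball (3.67)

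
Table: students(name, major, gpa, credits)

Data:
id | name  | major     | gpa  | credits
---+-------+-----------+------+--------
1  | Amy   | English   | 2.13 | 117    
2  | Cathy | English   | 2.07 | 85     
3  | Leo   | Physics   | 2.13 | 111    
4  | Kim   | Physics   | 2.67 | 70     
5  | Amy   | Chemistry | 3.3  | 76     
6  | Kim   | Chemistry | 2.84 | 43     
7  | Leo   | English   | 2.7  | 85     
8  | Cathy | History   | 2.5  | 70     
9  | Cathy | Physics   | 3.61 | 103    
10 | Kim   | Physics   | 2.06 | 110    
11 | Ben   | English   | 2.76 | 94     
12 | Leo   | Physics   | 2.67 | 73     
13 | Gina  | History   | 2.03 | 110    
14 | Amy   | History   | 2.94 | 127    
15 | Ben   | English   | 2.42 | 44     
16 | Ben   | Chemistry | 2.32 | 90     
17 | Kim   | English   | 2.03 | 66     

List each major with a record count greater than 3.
SELECT major, COUNT(*) as cnt
FROM students
GROUP BY major
HAVING COUNT(*) > 3

Result:
  English: 6
  Physics: 5

Note: HAVING filters groups after aggregation, WHERE filters rows before.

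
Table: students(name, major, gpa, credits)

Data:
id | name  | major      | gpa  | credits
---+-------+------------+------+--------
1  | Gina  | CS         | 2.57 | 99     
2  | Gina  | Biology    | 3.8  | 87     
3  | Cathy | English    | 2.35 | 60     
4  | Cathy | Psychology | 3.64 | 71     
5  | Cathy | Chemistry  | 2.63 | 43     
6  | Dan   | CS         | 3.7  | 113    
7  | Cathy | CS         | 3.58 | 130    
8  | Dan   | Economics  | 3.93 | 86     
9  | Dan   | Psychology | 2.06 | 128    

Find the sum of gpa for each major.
SELECT major, SUM(gpa) as result
FROM students
GROUP BY major

Result:
  Biology: 3.80
  CS: 9.85
  Chemistry: 2.63
  Economics: 3.93
  English: 2.35
  Psychology: 5.70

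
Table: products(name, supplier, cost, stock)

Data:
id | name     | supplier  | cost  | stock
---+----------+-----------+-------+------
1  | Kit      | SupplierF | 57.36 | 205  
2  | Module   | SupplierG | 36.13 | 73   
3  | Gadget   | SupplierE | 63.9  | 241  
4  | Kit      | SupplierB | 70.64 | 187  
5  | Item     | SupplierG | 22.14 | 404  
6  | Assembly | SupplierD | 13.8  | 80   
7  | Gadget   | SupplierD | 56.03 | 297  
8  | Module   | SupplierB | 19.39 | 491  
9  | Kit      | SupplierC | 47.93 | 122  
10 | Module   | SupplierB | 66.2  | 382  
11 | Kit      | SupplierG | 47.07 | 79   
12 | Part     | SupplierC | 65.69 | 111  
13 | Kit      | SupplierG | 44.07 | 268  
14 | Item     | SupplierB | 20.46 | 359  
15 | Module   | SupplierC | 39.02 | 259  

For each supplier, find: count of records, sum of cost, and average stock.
SELECT supplier,
       COUNT(*) as cnt,
       SUM(cost) as total_cost,
       AVG(stock) as avg_stock
FROM products
GROUP BY supplier

Result:
  SupplierB: 4 records, 176.69 total cost, 354.75 avg stock
  SupplierC: 3 records, 152.64 total cost, 164.00 avg stock
  SupplierD: 2 records, 69.83 total cost, 188.50 avg stock
  SupplierE: 1 records, 63.90 total cost, 241.00 avg stock
  SupplierF: 1 records, 57.36 total cost, 205.00 avg stock
  SupplierG: 4 records, 149.41 total cost, 206.00 avg stock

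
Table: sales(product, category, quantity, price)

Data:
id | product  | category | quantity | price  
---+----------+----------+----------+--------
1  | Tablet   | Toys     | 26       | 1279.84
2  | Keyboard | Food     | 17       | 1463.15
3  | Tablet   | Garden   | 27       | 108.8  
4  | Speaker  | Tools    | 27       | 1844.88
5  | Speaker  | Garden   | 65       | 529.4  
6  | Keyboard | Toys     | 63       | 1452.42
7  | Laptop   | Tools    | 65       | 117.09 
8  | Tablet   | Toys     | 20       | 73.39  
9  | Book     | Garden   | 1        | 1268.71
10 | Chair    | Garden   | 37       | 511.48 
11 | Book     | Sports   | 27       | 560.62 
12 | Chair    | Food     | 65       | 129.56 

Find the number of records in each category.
SELECT category, COUNT(*) as count
FROM sales
GROUP BY category

Result:
  Food: 2
  Garden: 4
  Sports: 1
  Tools: 2
  Toys: 3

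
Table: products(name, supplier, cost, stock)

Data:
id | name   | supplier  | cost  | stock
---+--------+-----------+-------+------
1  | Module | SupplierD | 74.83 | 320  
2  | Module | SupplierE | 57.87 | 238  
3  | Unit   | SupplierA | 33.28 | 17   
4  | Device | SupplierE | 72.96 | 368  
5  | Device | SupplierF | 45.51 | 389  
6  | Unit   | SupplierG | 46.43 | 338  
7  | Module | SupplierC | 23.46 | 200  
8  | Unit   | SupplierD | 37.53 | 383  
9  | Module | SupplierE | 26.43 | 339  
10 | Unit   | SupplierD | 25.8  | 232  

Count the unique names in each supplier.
SELECT supplier, COUNT(DISTINCT name)
FROM products
GROUP BY supplier

Result:
  SupplierA: 1 distinct
  SupplierC: 1 distinct
  SupplierD: 2 distinct
  SupplierE: 2 distinct
  SupplierF: 1 distinct
  SupplierG: 1 distinct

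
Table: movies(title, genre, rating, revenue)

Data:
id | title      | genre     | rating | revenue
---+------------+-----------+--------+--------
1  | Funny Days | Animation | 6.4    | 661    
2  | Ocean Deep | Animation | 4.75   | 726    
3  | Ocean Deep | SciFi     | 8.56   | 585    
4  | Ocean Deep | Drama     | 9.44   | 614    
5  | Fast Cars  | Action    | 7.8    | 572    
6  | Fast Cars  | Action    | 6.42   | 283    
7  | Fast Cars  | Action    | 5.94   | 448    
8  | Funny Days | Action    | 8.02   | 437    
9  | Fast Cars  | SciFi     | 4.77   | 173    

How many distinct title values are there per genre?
SELECT genre, COUNT(DISTINCT title)
FROM movies
GROUP BY genre

Result:
  Action: 2 distinct
  Animation: 2 distinct
  Drama: 1 distinct
  SciFi: 2 distinct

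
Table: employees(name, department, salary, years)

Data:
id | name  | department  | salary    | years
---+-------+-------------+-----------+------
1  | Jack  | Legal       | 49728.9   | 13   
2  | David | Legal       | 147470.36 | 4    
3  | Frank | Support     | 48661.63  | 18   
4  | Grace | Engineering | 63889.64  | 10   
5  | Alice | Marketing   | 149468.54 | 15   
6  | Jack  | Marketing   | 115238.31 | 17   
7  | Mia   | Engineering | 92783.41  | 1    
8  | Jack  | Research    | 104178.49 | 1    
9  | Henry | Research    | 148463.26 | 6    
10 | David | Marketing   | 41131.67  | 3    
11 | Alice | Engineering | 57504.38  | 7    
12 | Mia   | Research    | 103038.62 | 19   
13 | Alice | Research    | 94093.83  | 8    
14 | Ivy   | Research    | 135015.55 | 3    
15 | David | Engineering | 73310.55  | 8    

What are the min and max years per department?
SELECT department, MIN(years), MAX(years)
FROM employees
GROUP BY department

Result:
  Engineering: min=1, max=10
  Legal: min=4, max=13
  Marketing: min=3, max=17
  Research: min=1, max=19
  Support: min=18, max=18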